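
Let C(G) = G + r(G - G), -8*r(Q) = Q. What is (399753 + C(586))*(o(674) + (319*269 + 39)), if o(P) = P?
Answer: 34638931636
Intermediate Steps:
r(Q) = -Q/8
C(G) = G (C(G) = G - (G - G)/8 = G - 1/8*0 = G + 0 = G)
(399753 + C(586))*(o(674) + (319*269 + 39)) = (399753 + 586)*(674 + (319*269 + 39)) = 400339*(674 + (85811 + 39)) = 400339*(674 + 85850) = 400339*86524 = 34638931636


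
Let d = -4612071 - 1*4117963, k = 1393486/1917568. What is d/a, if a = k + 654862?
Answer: -8370216918656/627871904551 ≈ -13.331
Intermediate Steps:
k = 696743/958784 (k = 1393486*(1/1917568) = 696743/958784 ≈ 0.72669)
d = -8730034 (d = -4612071 - 4117963 = -8730034)
a = 627871904551/958784 (a = 696743/958784 + 654862 = 627871904551/958784 ≈ 6.5486e+5)
d/a = -8730034/627871904551/958784 = -8730034*958784/627871904551 = -8370216918656/627871904551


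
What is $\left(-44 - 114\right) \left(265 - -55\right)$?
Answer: $-50560$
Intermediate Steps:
$\left(-44 - 114\right) \left(265 - -55\right) = - 158 \left(265 + \left(54 - -1\right)\right) = - 158 \left(265 + \left(54 + 1\right)\right) = - 158 \left(265 + 55\right) = \left(-158\right) 320 = -50560$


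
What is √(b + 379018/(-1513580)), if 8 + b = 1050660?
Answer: √601740936566357090/756790 ≈ 1025.0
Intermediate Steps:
b = 1050652 (b = -8 + 1050660 = 1050652)
√(b + 379018/(-1513580)) = √(1050652 + 379018/(-1513580)) = √(1050652 + 379018*(-1/1513580)) = √(1050652 - 189509/756790) = √(795122737571/756790) = √601740936566357090/756790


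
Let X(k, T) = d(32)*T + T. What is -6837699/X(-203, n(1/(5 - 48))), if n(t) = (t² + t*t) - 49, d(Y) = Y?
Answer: 383118347/90599 ≈ 4228.7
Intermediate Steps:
n(t) = -49 + 2*t² (n(t) = (t² + t²) - 49 = 2*t² - 49 = -49 + 2*t²)
X(k, T) = 33*T (X(k, T) = 32*T + T = 33*T)
-6837699/X(-203, n(1/(5 - 48))) = -6837699*1/(33*(-49 + 2*(1/(5 - 48))²)) = -6837699*1/(33*(-49 + 2*(1/(-43))²)) = -6837699*1/(33*(-49 + 2*(-1/43)²)) = -6837699*1/(33*(-49 + 2*(1/1849))) = -6837699*1/(33*(-49 + 2/1849)) = -6837699/(33*(-90599/1849)) = -6837699/(-2989767/1849) = -6837699*(-1849/2989767) = 383118347/90599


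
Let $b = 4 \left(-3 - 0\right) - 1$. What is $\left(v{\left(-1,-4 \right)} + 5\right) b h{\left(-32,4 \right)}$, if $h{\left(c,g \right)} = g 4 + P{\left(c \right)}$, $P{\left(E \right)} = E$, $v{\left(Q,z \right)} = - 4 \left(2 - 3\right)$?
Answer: $1872$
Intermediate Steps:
$v{\left(Q,z \right)} = 4$ ($v{\left(Q,z \right)} = \left(-4\right) \left(-1\right) = 4$)
$h{\left(c,g \right)} = c + 4 g$ ($h{\left(c,g \right)} = g 4 + c = 4 g + c = c + 4 g$)
$b = -13$ ($b = 4 \left(-3 + 0\right) - 1 = 4 \left(-3\right) - 1 = -12 - 1 = -13$)
$\left(v{\left(-1,-4 \right)} + 5\right) b h{\left(-32,4 \right)} = \left(4 + 5\right) \left(-13\right) \left(-32 + 4 \cdot 4\right) = 9 \left(-13\right) \left(-32 + 16\right) = \left(-117\right) \left(-16\right) = 1872$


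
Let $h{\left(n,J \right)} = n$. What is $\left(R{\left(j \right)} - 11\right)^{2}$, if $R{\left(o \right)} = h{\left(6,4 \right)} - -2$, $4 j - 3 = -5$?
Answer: $9$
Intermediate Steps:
$j = - \frac{1}{2}$ ($j = \frac{3}{4} + \frac{1}{4} \left(-5\right) = \frac{3}{4} - \frac{5}{4} = - \frac{1}{2} \approx -0.5$)
$R{\left(o \right)} = 8$ ($R{\left(o \right)} = 6 - -2 = 6 + 2 = 8$)
$\left(R{\left(j \right)} - 11\right)^{2} = \left(8 - 11\right)^{2} = \left(-3\right)^{2} = 9$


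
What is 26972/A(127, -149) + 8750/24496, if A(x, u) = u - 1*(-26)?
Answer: -329814931/1506504 ≈ -218.93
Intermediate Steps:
A(x, u) = 26 + u (A(x, u) = u + 26 = 26 + u)
26972/A(127, -149) + 8750/24496 = 26972/(26 - 149) + 8750/24496 = 26972/(-123) + 8750*(1/24496) = 26972*(-1/123) + 4375/12248 = -26972/123 + 4375/12248 = -329814931/1506504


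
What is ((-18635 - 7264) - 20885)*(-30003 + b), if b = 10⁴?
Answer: 935820352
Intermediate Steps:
b = 10000
((-18635 - 7264) - 20885)*(-30003 + b) = ((-18635 - 7264) - 20885)*(-30003 + 10000) = (-25899 - 20885)*(-20003) = -46784*(-20003) = 935820352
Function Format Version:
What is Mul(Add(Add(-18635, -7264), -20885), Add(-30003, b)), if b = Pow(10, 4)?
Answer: 935820352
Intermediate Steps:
b = 10000
Mul(Add(Add(-18635, -7264), -20885), Add(-30003, b)) = Mul(Add(Add(-18635, -7264), -20885), Add(-30003, 10000)) = Mul(Add(-25899, -20885), -20003) = Mul(-46784, -20003) = 935820352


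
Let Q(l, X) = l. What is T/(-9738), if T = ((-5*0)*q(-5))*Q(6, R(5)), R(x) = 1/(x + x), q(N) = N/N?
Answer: 0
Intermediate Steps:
q(N) = 1
R(x) = 1/(2*x)
T = 0 (T = (-5*0*1)*6 = (0*1)*6 = 0*6 = 0)
T/(-9738) = 0/(-9738) = 0*(-1/9738) = 0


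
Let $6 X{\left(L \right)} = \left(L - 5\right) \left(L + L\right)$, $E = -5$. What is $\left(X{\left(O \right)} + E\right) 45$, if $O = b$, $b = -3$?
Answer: $135$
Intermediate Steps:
$O = -3$
$X{\left(L \right)} = \frac{L \left(-5 + L\right)}{3}$ ($X{\left(L \right)} = \frac{\left(L - 5\right) \left(L + L\right)}{6} = \frac{\left(-5 + L\right) 2 L}{6} = \frac{2 L \left(-5 + L\right)}{6} = \frac{L \left(-5 + L\right)}{3}$)
$\left(X{\left(O \right)} + E\right) 45 = \left(\frac{1}{3} \left(-3\right) \left(-5 - 3\right) - 5\right) 45 = \left(\frac{1}{3} \left(-3\right) \left(-8\right) - 5\right) 45 = \left(8 - 5\right) 45 = 3 \cdot 45 = 135$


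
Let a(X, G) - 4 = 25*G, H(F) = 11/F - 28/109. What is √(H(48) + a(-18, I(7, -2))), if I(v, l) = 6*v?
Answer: √1803203241/1308 ≈ 32.465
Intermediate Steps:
H(F) = -28/109 + 11/F (H(F) = 11/F - 28*1/109 = 11/F - 28/109 = -28/109 + 11/F)
a(X, G) = 4 + 25*G
√(H(48) + a(-18, I(7, -2))) = √((-28/109 + 11/48) + (4 + 25*(6*7))) = √((-28/109 + 11*(1/48)) + (4 + 25*42)) = √((-28/109 + 11/48) + (4 + 1050)) = √(-145/5232 + 1054) = √(5514383/5232) = √1803203241/1308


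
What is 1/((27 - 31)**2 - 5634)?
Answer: -1/5618 ≈ -0.00017800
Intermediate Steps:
1/((27 - 31)**2 - 5634) = 1/((-4)**2 - 5634) = 1/(16 - 5634) = 1/(-5618) = -1/5618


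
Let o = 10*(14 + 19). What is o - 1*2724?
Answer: -2394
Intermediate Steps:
o = 330 (o = 10*33 = 330)
o - 1*2724 = 330 - 1*2724 = 330 - 2724 = -2394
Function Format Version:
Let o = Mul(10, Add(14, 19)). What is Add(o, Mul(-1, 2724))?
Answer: -2394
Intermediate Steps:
o = 330 (o = Mul(10, 33) = 330)
Add(o, Mul(-1, 2724)) = Add(330, Mul(-1, 2724)) = Add(330, -2724) = -2394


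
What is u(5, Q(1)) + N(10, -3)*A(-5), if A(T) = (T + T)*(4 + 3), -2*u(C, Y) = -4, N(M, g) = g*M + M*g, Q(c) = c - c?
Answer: 4202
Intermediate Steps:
Q(c) = 0
N(M, g) = 2*M*g (N(M, g) = M*g + M*g = 2*M*g)
u(C, Y) = 2 (u(C, Y) = -1/2*(-4) = 2)
A(T) = 14*T (A(T) = (2*T)*7 = 14*T)
u(5, Q(1)) + N(10, -3)*A(-5) = 2 + (2*10*(-3))*(14*(-5)) = 2 - 60*(-70) = 2 + 4200 = 4202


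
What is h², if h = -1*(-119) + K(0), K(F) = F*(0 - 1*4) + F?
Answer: 14161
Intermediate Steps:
K(F) = -3*F (K(F) = F*(0 - 4) + F = F*(-4) + F = -4*F + F = -3*F)
h = 119 (h = -1*(-119) - 3*0 = 119 + 0 = 119)
h² = 119² = 14161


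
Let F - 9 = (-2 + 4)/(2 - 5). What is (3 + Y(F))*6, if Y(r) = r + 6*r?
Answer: 368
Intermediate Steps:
F = 25/3 (F = 9 + (-2 + 4)/(2 - 5) = 9 + 2/(-3) = 9 + 2*(-⅓) = 9 - ⅔ = 25/3 ≈ 8.3333)
Y(r) = 7*r
(3 + Y(F))*6 = (3 + 7*(25/3))*6 = (3 + 175/3)*6 = (184/3)*6 = 368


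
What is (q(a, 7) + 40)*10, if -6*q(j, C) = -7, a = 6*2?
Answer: 1235/3 ≈ 411.67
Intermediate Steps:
a = 12
q(j, C) = 7/6 (q(j, C) = -⅙*(-7) = 7/6)
(q(a, 7) + 40)*10 = (7/6 + 40)*10 = (247/6)*10 = 1235/3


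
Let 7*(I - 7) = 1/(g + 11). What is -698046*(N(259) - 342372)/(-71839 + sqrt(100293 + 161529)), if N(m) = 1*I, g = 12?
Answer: -2764136906113197816/830853395939 - 38476828827144*sqrt(261822)/830853395939 ≈ -3.3506e+6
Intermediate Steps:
I = 1128/161 (I = 7 + 1/(7*(12 + 11)) = 7 + (1/7)/23 = 7 + (1/7)*(1/23) = 7 + 1/161 = 1128/161 ≈ 7.0062)
N(m) = 1128/161 (N(m) = 1*(1128/161) = 1128/161)
-698046*(N(259) - 342372)/(-71839 + sqrt(100293 + 161529)) = -698046*(1128/161 - 342372)/(-71839 + sqrt(100293 + 161529)) = -698046*(-55120764/(161*(-71839 + sqrt(261822)))) = -698046/(11566079/55120764 - 161*sqrt(261822)/55120764)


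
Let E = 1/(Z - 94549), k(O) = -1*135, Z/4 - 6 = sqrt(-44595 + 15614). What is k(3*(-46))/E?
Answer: 12760875 - 540*I*sqrt(28981) ≈ 1.2761e+7 - 91929.0*I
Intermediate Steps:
Z = 24 + 4*I*sqrt(28981) (Z = 24 + 4*sqrt(-44595 + 15614) = 24 + 4*sqrt(-28981) = 24 + 4*(I*sqrt(28981)) = 24 + 4*I*sqrt(28981) ≈ 24.0 + 680.95*I)
k(O) = -135
E = 1/(-94525 + 4*I*sqrt(28981)) (E = 1/((24 + 4*I*sqrt(28981)) - 94549) = 1/(-94525 + 4*I*sqrt(28981)) ≈ -1.0579e-5 - 7.621e-8*I)
k(3*(-46))/E = -135/(-94525/8935439321 - 4*I*sqrt(28981)/8935439321)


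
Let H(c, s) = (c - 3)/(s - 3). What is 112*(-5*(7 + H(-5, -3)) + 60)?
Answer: 6160/3 ≈ 2053.3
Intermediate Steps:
H(c, s) = (-3 + c)/(-3 + s)
112*(-5*(7 + H(-5, -3)) + 60) = 112*(-5*(7 + (-3 - 5)/(-3 - 3)) + 60) = 112*(-5*(7 - 8/(-6)) + 60) = 112*(-5*(7 - ⅙*(-8)) + 60) = 112*(-5*(7 + 4/3) + 60) = 112*(-5*25/3 + 60) = 112*(-125/3 + 60) = 112*(55/3) = 6160/3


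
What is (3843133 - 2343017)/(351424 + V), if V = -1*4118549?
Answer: -1500116/3767125 ≈ -0.39821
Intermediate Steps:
V = -4118549
(3843133 - 2343017)/(351424 + V) = (3843133 - 2343017)/(351424 - 4118549) = 1500116/(-3767125) = 1500116*(-1/3767125) = -1500116/3767125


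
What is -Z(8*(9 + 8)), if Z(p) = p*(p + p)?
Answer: -36992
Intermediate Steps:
Z(p) = 2*p**2 (Z(p) = p*(2*p) = 2*p**2)
-Z(8*(9 + 8)) = -2*(8*(9 + 8))**2 = -2*(8*17)**2 = -2*136**2 = -2*18496 = -1*36992 = -36992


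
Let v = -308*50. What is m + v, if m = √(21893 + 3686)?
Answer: -15400 + √25579 ≈ -15240.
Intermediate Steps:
m = √25579 ≈ 159.93
v = -15400
m + v = √25579 - 15400 = -15400 + √25579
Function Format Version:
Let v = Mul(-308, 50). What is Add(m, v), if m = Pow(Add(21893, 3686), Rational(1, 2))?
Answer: Add(-15400, Pow(25579, Rational(1, 2))) ≈ -15240.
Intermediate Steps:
m = Pow(25579, Rational(1, 2)) ≈ 159.93
v = -15400
Add(m, v) = Add(Pow(25579, Rational(1, 2)), -15400) = Add(-15400, Pow(25579, Rational(1, 2)))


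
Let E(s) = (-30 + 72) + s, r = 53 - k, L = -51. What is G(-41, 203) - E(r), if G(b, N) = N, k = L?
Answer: 57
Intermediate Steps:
k = -51
r = 104 (r = 53 - 1*(-51) = 53 + 51 = 104)
E(s) = 42 + s
G(-41, 203) - E(r) = 203 - (42 + 104) = 203 - 1*146 = 203 - 146 = 57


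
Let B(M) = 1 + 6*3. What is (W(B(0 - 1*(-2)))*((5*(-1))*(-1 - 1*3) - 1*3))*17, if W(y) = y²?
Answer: 104329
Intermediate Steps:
B(M) = 19 (B(M) = 1 + 18 = 19)
(W(B(0 - 1*(-2)))*((5*(-1))*(-1 - 1*3) - 1*3))*17 = (19²*((5*(-1))*(-1 - 1*3) - 1*3))*17 = (361*(-5*(-1 - 3) - 3))*17 = (361*(-5*(-4) - 3))*17 = (361*(20 - 3))*17 = (361*17)*17 = 6137*17 = 104329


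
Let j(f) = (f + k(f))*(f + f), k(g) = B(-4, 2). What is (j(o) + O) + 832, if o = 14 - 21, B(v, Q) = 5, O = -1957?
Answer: -1097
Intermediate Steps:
k(g) = 5
o = -7
j(f) = 2*f*(5 + f) (j(f) = (f + 5)*(f + f) = (5 + f)*(2*f) = 2*f*(5 + f))
(j(o) + O) + 832 = (2*(-7)*(5 - 7) - 1957) + 832 = (2*(-7)*(-2) - 1957) + 832 = (28 - 1957) + 832 = -1929 + 832 = -1097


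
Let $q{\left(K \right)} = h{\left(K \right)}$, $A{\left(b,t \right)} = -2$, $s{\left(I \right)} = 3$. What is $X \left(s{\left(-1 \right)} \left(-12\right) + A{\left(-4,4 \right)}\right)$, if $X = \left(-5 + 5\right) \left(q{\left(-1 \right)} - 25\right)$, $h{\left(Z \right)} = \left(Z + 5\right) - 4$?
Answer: $0$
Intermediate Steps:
$h{\left(Z \right)} = 1 + Z$ ($h{\left(Z \right)} = \left(5 + Z\right) - 4 = 1 + Z$)
$q{\left(K \right)} = 1 + K$
$X = 0$ ($X = \left(-5 + 5\right) \left(\left(1 - 1\right) - 25\right) = 0 \left(0 - 25\right) = 0 \left(-25\right) = 0$)
$X \left(s{\left(-1 \right)} \left(-12\right) + A{\left(-4,4 \right)}\right) = 0 \left(3 \left(-12\right) - 2\right) = 0 \left(-36 - 2\right) = 0 \left(-38\right) = 0$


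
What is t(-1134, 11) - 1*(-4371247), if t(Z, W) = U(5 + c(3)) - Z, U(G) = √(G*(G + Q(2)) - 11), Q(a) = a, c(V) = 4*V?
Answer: 4372381 + 2*√78 ≈ 4.3724e+6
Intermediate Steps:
U(G) = √(-11 + G*(2 + G)) (U(G) = √(G*(G + 2) - 11) = √(G*(2 + G) - 11) = √(-11 + G*(2 + G)))
t(Z, W) = -Z + 2*√78 (t(Z, W) = √(-11 + (5 + 4*3)² + 2*(5 + 4*3)) - Z = √(-11 + (5 + 12)² + 2*(5 + 12)) - Z = √(-11 + 17² + 2*17) - Z = √(-11 + 289 + 34) - Z = √312 - Z = 2*√78 - Z = -Z + 2*√78)
t(-1134, 11) - 1*(-4371247) = (-1*(-1134) + 2*√78) - 1*(-4371247) = (1134 + 2*√78) + 4371247 = 4372381 + 2*√78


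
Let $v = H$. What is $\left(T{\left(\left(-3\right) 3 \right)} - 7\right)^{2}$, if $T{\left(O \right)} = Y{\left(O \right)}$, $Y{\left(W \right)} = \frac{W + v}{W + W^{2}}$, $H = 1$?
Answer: $\frac{4096}{81} \approx 50.568$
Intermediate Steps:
$v = 1$
$Y{\left(W \right)} = \frac{1 + W}{W + W^{2}}$ ($Y{\left(W \right)} = \frac{W + 1}{W + W^{2}} = \frac{1 + W}{W + W^{2}}$)
$T{\left(O \right)} = \frac{1}{O}$
$\left(T{\left(\left(-3\right) 3 \right)} - 7\right)^{2} = \left(\frac{1}{\left(-3\right) 3} - 7\right)^{2} = \left(\frac{1}{-9} - 7\right)^{2} = \left(- \frac{1}{9} - 7\right)^{2} = \left(- \frac{64}{9}\right)^{2} = \frac{4096}{81}$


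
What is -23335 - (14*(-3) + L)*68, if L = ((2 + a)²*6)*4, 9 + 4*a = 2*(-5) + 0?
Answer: -32821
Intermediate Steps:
a = -19/4 (a = -9/4 + (2*(-5) + 0)/4 = -9/4 + (-10 + 0)/4 = -9/4 + (¼)*(-10) = -9/4 - 5/2 = -19/4 ≈ -4.7500)
L = 363/2 (L = ((2 - 19/4)²*6)*4 = ((-11/4)²*6)*4 = ((121/16)*6)*4 = (363/8)*4 = 363/2 ≈ 181.50)
-23335 - (14*(-3) + L)*68 = -23335 - (14*(-3) + 363/2)*68 = -23335 - (-42 + 363/2)*68 = -23335 - 279*68/2 = -23335 - 1*9486 = -23335 - 9486 = -32821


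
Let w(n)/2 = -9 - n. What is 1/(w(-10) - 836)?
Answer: -1/834 ≈ -0.0011990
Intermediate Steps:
w(n) = -18 - 2*n (w(n) = 2*(-9 - n) = -18 - 2*n)
1/(w(-10) - 836) = 1/((-18 - 2*(-10)) - 836) = 1/((-18 + 20) - 836) = 1/(2 - 836) = 1/(-834) = -1/834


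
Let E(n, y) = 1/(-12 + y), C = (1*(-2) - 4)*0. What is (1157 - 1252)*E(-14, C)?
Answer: 95/12 ≈ 7.9167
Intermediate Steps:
C = 0 (C = (-2 - 4)*0 = -6*0 = 0)
(1157 - 1252)*E(-14, C) = (1157 - 1252)/(-12 + 0) = -95/(-12) = -95*(-1/12) = 95/12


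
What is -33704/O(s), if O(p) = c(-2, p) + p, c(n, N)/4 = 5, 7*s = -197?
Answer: 235928/57 ≈ 4139.1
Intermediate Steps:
s = -197/7 (s = (⅐)*(-197) = -197/7 ≈ -28.143)
c(n, N) = 20 (c(n, N) = 4*5 = 20)
O(p) = 20 + p
-33704/O(s) = -33704/(20 - 197/7) = -33704/(-57/7) = -33704*(-7/57) = 235928/57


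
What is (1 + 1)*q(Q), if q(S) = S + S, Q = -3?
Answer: -12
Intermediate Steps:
q(S) = 2*S
(1 + 1)*q(Q) = (1 + 1)*(2*(-3)) = 2*(-6) = -12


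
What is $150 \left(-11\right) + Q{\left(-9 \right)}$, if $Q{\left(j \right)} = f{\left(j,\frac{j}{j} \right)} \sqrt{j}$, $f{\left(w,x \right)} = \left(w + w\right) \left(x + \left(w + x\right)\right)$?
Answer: $-1650 + 378 i \approx -1650.0 + 378.0 i$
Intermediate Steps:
$f{\left(w,x \right)} = 2 w \left(w + 2 x\right)$
$Q{\left(j \right)} = 2 j^{\frac{3}{2}} \left(2 + j\right)$ ($Q{\left(j \right)} = 2 j \left(j + 2 \frac{j}{j}\right) \sqrt{j} = 2 j \left(j + 2 \cdot 1\right) \sqrt{j} = 2 j \left(j + 2\right) \sqrt{j} = 2 j \left(2 + j\right) \sqrt{j} = 2 j^{\frac{3}{2}} \left(2 + j\right)$)
$150 \left(-11\right) + Q{\left(-9 \right)} = 150 \left(-11\right) + 2 \left(-9\right)^{\frac{3}{2}} \left(2 - 9\right) = -1650 + 2 \left(- 27 i\right) \left(-7\right) = -1650 + 378 i$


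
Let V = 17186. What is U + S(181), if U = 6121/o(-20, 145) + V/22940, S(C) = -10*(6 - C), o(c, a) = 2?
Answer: 27592514/5735 ≈ 4811.3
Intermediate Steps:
S(C) = -60 + 10*C
U = 17556264/5735 (U = 6121/2 + 17186/22940 = 6121*(½) + 17186*(1/22940) = 6121/2 + 8593/11470 = 17556264/5735 ≈ 3061.3)
U + S(181) = 17556264/5735 + (-60 + 10*181) = 17556264/5735 + (-60 + 1810) = 17556264/5735 + 1750 = 27592514/5735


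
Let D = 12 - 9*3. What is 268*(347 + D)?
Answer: 88976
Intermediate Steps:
D = -15 (D = 12 - 27 = -15)
268*(347 + D) = 268*(347 - 15) = 268*332 = 88976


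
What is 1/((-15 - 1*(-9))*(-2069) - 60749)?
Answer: -1/48335 ≈ -2.0689e-5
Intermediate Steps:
1/((-15 - 1*(-9))*(-2069) - 60749) = 1/((-15 + 9)*(-2069) - 60749) = 1/(-6*(-2069) - 60749) = 1/(12414 - 60749) = 1/(-48335) = -1/48335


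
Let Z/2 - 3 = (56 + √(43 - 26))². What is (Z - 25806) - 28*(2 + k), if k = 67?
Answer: -21426 + 224*√17 ≈ -20502.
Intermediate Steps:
Z = 6 + 2*(56 + √17)² (Z = 6 + 2*(56 + √(43 - 26))² = 6 + 2*(56 + √17)² ≈ 7235.6)
(Z - 25806) - 28*(2 + k) = ((6312 + 224*√17) - 25806) - 28*(2 + 67) = (-19494 + 224*√17) - 28*69 = (-19494 + 224*√17) - 1932 = -21426 + 224*√17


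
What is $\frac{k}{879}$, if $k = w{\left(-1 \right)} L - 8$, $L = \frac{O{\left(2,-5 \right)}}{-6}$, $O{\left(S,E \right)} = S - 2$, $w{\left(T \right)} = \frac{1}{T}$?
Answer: $- \frac{8}{879} \approx -0.0091013$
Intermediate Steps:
$O{\left(S,E \right)} = -2 + S$ ($O{\left(S,E \right)} = S - 2 = -2 + S$)
$L = 0$ ($L = \frac{-2 + 2}{-6} = 0 \left(- \frac{1}{6}\right) = 0$)
$k = -8$ ($k = \frac{1}{-1} \cdot 0 - 8 = \left(-1\right) 0 - 8 = 0 - 8 = -8$)
$\frac{k}{879} = - \frac{8}{879}$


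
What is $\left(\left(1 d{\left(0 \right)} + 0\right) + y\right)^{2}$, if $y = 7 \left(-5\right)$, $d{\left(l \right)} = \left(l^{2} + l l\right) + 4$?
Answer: $961$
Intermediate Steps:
$d{\left(l \right)} = 4 + 2 l^{2}$ ($d{\left(l \right)} = \left(l^{2} + l^{2}\right) + 4 = 2 l^{2} + 4 = 4 + 2 l^{2}$)
$y = -35$
$\left(\left(1 d{\left(0 \right)} + 0\right) + y\right)^{2} = \left(\left(1 \left(4 + 2 \cdot 0^{2}\right) + 0\right) - 35\right)^{2} = \left(\left(1 \left(4 + 2 \cdot 0\right) + 0\right) - 35\right)^{2} = \left(\left(1 \left(4 + 0\right) + 0\right) - 35\right)^{2} = \left(\left(1 \cdot 4 + 0\right) - 35\right)^{2} = \left(\left(4 + 0\right) - 35\right)^{2} = \left(4 - 35\right)^{2} = \left(-31\right)^{2} = 961$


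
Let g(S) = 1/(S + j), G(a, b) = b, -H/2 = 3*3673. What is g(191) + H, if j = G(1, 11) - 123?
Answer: -1741001/79 ≈ -22038.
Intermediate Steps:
H = -22038 (H = -6*3673 = -2*11019 = -22038)
j = -112 (j = 11 - 123 = -112)
g(S) = 1/(-112 + S) (g(S) = 1/(S - 112) = 1/(-112 + S))
g(191) + H = 1/(-112 + 191) - 22038 = 1/79 - 22038 = -1741001/79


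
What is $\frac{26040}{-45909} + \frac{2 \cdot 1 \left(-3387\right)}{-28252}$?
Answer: $- \frac{70782419}{216170178} \approx -0.32744$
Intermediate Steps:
$\frac{26040}{-45909} + \frac{2 \cdot 1 \left(-3387\right)}{-28252} = 26040 \left(- \frac{1}{45909}\right) + 2 \left(-3387\right) \left(- \frac{1}{28252}\right) = - \frac{8680}{15303} - - \frac{3387}{14126} = - \frac{8680}{15303} + \frac{3387}{14126} = - \frac{70782419}{216170178}$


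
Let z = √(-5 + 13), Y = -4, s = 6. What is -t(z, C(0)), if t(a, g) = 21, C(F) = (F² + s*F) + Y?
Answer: -21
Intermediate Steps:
C(F) = -4 + F² + 6*F (C(F) = (F² + 6*F) - 4 = -4 + F² + 6*F)
z = 2*√2 (z = √8 = 2*√2 ≈ 2.8284)
-t(z, C(0)) = -1*21 = -21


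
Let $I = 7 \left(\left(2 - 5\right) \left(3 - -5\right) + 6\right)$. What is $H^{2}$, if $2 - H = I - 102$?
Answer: $52900$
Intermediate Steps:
$I = -126$ ($I = 7 \left(- 3 \left(3 + 5\right) + 6\right) = 7 \left(\left(-3\right) 8 + 6\right) = 7 \left(-24 + 6\right) = 7 \left(-18\right) = -126$)
$H = 230$ ($H = 2 - \left(-126 - 102\right) = 2 - -228 = 2 + 228 = 230$)
$H^{2} = 230^{2} = 52900$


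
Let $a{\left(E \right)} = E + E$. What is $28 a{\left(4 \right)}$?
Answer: $224$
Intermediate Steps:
$a{\left(E \right)} = 2 E$
$28 a{\left(4 \right)} = 28 \cdot 2 \cdot 4 = 28 \cdot 8 = 224$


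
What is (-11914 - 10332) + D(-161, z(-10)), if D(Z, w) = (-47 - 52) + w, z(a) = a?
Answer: -22355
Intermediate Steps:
D(Z, w) = -99 + w
(-11914 - 10332) + D(-161, z(-10)) = (-11914 - 10332) + (-99 - 10) = -22246 - 109 = -22355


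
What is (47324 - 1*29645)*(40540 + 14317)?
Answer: 969816903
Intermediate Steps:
(47324 - 1*29645)*(40540 + 14317) = (47324 - 29645)*54857 = 17679*54857 = 969816903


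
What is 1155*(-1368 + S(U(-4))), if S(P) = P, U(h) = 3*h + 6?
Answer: -1586970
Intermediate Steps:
U(h) = 6 + 3*h
1155*(-1368 + S(U(-4))) = 1155*(-1368 + (6 + 3*(-4))) = 1155*(-1368 + (6 - 12)) = 1155*(-1368 - 6) = 1155*(-1374) = -1586970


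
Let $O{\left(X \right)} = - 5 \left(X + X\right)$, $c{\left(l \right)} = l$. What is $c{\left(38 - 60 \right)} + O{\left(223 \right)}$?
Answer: $-2252$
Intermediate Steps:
$O{\left(X \right)} = - 10 X$ ($O{\left(X \right)} = - 5 \cdot 2 X = - 10 X$)
$c{\left(38 - 60 \right)} + O{\left(223 \right)} = \left(38 - 60\right) - 2230 = -22 - 2230 = -2252$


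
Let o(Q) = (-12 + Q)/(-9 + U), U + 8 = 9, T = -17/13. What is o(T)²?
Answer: 29929/10816 ≈ 2.7671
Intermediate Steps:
T = -17/13 (T = -17*1/13 = -17/13 ≈ -1.3077)
U = 1 (U = -8 + 9 = 1)
o(Q) = 3/2 - Q/8 (o(Q) = (-12 + Q)/(-9 + 1) = (-12 + Q)/(-8) = (-12 + Q)*(-⅛) = 3/2 - Q/8)
o(T)² = (3/2 - ⅛*(-17/13))² = (3/2 + 17/104)² = (173/104)² = 29929/10816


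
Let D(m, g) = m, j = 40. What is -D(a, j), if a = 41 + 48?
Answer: -89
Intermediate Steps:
a = 89
-D(a, j) = -1*89 = -89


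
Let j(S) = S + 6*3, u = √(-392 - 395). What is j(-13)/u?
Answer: -5*I*√787/787 ≈ -0.17823*I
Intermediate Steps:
u = I*√787 (u = √(-787) = I*√787 ≈ 28.054*I)
j(S) = 18 + S (j(S) = S + 18 = 18 + S)
j(-13)/u = (18 - 13)/((I*√787)) = 5*(-I*√787/787) = -5*I*√787/787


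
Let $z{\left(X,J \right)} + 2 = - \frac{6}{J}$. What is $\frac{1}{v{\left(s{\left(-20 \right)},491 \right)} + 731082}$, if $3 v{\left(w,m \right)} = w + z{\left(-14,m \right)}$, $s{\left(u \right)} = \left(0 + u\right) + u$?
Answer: $\frac{491}{358954386} \approx 1.3679 \cdot 10^{-6}$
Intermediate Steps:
$z{\left(X,J \right)} = -2 - \frac{6}{J}$
$s{\left(u \right)} = 2 u$ ($s{\left(u \right)} = u + u = 2 u$)
$v{\left(w,m \right)} = - \frac{2}{3} - \frac{2}{m} + \frac{w}{3}$ ($v{\left(w,m \right)} = \frac{w - \left(2 + \frac{6}{m}\right)}{3} = \frac{-2 + w - \frac{6}{m}}{3} = - \frac{2}{3} - \frac{2}{m} + \frac{w}{3}$)
$\frac{1}{v{\left(s{\left(-20 \right)},491 \right)} + 731082} = \frac{1}{\left(- \frac{2}{3} - \frac{2}{491} + \frac{2 \left(-20\right)}{3}\right) + 731082} = \frac{1}{\left(- \frac{2}{3} - \frac{2}{491} + \frac{1}{3} \left(-40\right)\right) + 731082} = \frac{1}{\left(- \frac{2}{3} - \frac{2}{491} - \frac{40}{3}\right) + 731082} = \frac{1}{- \frac{6876}{491} + 731082} = \frac{1}{\frac{358954386}{491}} = \frac{491}{358954386}$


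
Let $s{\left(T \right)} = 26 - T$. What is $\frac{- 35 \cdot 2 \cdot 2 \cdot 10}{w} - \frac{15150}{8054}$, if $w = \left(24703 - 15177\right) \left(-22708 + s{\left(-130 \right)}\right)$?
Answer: $- \frac{203416784825}{108140228438} \approx -1.881$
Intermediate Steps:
$w = -214830352$ ($w = \left(24703 - 15177\right) \left(-22708 + \left(26 - -130\right)\right) = 9526 \left(-22708 + \left(26 + 130\right)\right) = 9526 \left(-22708 + 156\right) = 9526 \left(-22552\right) = -214830352$)
$\frac{- 35 \cdot 2 \cdot 2 \cdot 10}{w} - \frac{15150}{8054} = \frac{- 35 \cdot 2 \cdot 2 \cdot 10}{-214830352} - \frac{15150}{8054} = \left(-35\right) 4 \cdot 10 \left(- \frac{1}{214830352}\right) - \frac{7575}{4027} = \left(-140\right) 10 \left(- \frac{1}{214830352}\right) - \frac{7575}{4027} = \left(-1400\right) \left(- \frac{1}{214830352}\right) - \frac{7575}{4027} = \frac{175}{26853794} - \frac{7575}{4027} = - \frac{203416784825}{108140228438}$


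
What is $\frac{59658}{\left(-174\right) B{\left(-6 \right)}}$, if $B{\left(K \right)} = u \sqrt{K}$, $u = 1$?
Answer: $\frac{9943 i \sqrt{6}}{174} \approx 139.97 i$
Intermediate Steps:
$B{\left(K \right)} = \sqrt{K}$ ($B{\left(K \right)} = 1 \sqrt{K} = \sqrt{K}$)
$\frac{59658}{\left(-174\right) B{\left(-6 \right)}} = \frac{59658}{\left(-174\right) \sqrt{-6}} = \frac{59658}{\left(-174\right) i \sqrt{6}} = 59658 \frac{i \sqrt{6}}{1044} = \frac{9943 i \sqrt{6}}{174}$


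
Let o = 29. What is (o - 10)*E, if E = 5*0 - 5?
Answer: -95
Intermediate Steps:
E = -5 (E = 0 - 5 = -5)
(o - 10)*E = (29 - 10)*(-5) = 19*(-5) = -95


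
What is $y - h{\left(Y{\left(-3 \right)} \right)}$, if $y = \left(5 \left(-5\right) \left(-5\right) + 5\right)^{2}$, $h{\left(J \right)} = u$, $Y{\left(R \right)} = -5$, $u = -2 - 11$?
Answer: $16913$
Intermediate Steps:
$u = -13$ ($u = -2 - 11 = -13$)
$h{\left(J \right)} = -13$
$y = 16900$ ($y = \left(\left(-25\right) \left(-5\right) + 5\right)^{2} = \left(125 + 5\right)^{2} = 130^{2} = 16900$)
$y - h{\left(Y{\left(-3 \right)} \right)} = 16900 - -13 = 16900 + 13 = 16913$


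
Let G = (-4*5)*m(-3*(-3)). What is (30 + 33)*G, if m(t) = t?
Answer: -11340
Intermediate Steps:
G = -180 (G = (-4*5)*(-3*(-3)) = -20*9 = -180)
(30 + 33)*G = (30 + 33)*(-180) = 63*(-180) = -11340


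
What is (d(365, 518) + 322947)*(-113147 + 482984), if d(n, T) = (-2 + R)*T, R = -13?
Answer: 116564116149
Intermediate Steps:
d(n, T) = -15*T (d(n, T) = (-2 - 13)*T = -15*T)
(d(365, 518) + 322947)*(-113147 + 482984) = (-15*518 + 322947)*(-113147 + 482984) = (-7770 + 322947)*369837 = 315177*369837 = 116564116149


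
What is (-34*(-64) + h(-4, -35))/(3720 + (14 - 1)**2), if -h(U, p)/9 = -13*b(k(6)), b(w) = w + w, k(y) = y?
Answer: 3580/3889 ≈ 0.92055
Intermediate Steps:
b(w) = 2*w
h(U, p) = 1404 (h(U, p) = -(-117)*2*6 = -(-117)*12 = -9*(-156) = 1404)
(-34*(-64) + h(-4, -35))/(3720 + (14 - 1)**2) = (-34*(-64) + 1404)/(3720 + (14 - 1)**2) = (2176 + 1404)/(3720 + 13**2) = 3580/(3720 + 169) = 3580/3889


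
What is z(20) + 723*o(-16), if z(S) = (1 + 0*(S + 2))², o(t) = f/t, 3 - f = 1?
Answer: -715/8 ≈ -89.375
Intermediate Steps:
f = 2 (f = 3 - 1*1 = 3 - 1 = 2)
o(t) = 2/t
z(S) = 1 (z(S) = (1 + 0*(2 + S))² = (1 + 0)² = 1² = 1)
z(20) + 723*o(-16) = 1 + 723*(2/(-16)) = 1 + 723*(2*(-1/16)) = 1 + 723*(-⅛) = 1 - 723/8 = -715/8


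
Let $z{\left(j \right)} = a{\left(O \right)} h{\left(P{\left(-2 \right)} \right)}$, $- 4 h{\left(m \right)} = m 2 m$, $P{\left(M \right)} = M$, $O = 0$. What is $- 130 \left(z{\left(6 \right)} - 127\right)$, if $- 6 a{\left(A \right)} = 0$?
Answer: $16510$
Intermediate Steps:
$a{\left(A \right)} = 0$ ($a{\left(A \right)} = \left(- \frac{1}{6}\right) 0 = 0$)
$h{\left(m \right)} = - \frac{m^{2}}{2}$ ($h{\left(m \right)} = - \frac{m 2 m}{4} = - \frac{2 m m}{4} = - \frac{2 m^{2}}{4} = - \frac{m^{2}}{2}$)
$z{\left(j \right)} = 0$ ($z{\left(j \right)} = 0 \left(- \frac{\left(-2\right)^{2}}{2}\right) = 0 \left(\left(- \frac{1}{2}\right) 4\right) = 0 \left(-2\right) = 0$)
$- 130 \left(z{\left(6 \right)} - 127\right) = - 130 \left(0 - 127\right) = \left(-130\right) \left(-127\right) = 16510$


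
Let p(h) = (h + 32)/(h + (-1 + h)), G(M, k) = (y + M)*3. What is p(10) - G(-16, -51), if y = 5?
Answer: 669/19 ≈ 35.211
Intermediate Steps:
G(M, k) = 15 + 3*M (G(M, k) = (5 + M)*3 = 15 + 3*M)
p(h) = (32 + h)/(-1 + 2*h)
p(10) - G(-16, -51) = (32 + 10)/(-1 + 2*10) - (15 + 3*(-16)) = 42/(-1 + 20) - (15 - 48) = 42/19 - 1*(-33) = (1/19)*42 + 33 = 42/19 + 33 = 669/19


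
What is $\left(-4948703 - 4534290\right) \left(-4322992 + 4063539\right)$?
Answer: $2460390982829$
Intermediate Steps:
$\left(-4948703 - 4534290\right) \left(-4322992 + 4063539\right) = \left(-9482993\right) \left(-259453\right) = 2460390982829$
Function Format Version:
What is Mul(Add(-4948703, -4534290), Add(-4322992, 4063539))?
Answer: 2460390982829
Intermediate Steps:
Mul(Add(-4948703, -4534290), Add(-4322992, 4063539)) = Mul(-9482993, -259453) = 2460390982829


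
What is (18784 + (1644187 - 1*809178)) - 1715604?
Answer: -861811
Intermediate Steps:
(18784 + (1644187 - 1*809178)) - 1715604 = (18784 + (1644187 - 809178)) - 1715604 = (18784 + 835009) - 1715604 = 853793 - 1715604 = -861811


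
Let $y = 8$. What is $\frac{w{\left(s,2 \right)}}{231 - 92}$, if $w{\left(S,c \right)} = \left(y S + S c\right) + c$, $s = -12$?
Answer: $- \frac{118}{139} \approx -0.84892$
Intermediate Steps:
$w{\left(S,c \right)} = c + 8 S + S c$ ($w{\left(S,c \right)} = \left(8 S + S c\right) + c = c + 8 S + S c$)
$\frac{w{\left(s,2 \right)}}{231 - 92} = \frac{2 + 8 \left(-12\right) - 24}{231 - 92} = \frac{2 - 96 - 24}{139} = \left(-118\right) \frac{1}{139} = - \frac{118}{139}$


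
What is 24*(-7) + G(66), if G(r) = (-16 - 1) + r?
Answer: -119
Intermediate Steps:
G(r) = -17 + r
24*(-7) + G(66) = 24*(-7) + (-17 + 66) = -168 + 49 = -119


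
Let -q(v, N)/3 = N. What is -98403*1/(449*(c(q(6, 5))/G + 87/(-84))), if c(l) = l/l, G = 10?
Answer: 13776420/58819 ≈ 234.22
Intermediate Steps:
q(v, N) = -3*N
c(l) = 1
-98403*1/(449*(c(q(6, 5))/G + 87/(-84))) = -98403*1/(449*(1/10 + 87/(-84))) = -98403*1/(449*(1*(1/10) + 87*(-1/84))) = -98403*1/(449*(1/10 - 29/28)) = -98403/(449*(-131/140)) = -98403/(-58819/140) = -98403*(-140/58819) = 13776420/58819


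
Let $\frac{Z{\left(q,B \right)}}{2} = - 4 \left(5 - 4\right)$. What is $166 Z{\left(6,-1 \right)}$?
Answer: $-1328$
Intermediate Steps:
$Z{\left(q,B \right)} = -8$ ($Z{\left(q,B \right)} = 2 \left(- 4 \left(5 - 4\right)\right) = 2 \left(\left(-4\right) 1\right) = 2 \left(-4\right) = -8$)
$166 Z{\left(6,-1 \right)} = 166 \left(-8\right) = -1328$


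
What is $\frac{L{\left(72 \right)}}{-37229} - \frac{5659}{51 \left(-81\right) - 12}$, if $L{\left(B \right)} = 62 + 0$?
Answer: $\frac{210422045}{154239747} \approx 1.3643$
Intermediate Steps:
$L{\left(B \right)} = 62$
$\frac{L{\left(72 \right)}}{-37229} - \frac{5659}{51 \left(-81\right) - 12} = \frac{62}{-37229} - \frac{5659}{51 \left(-81\right) - 12} = 62 \left(- \frac{1}{37229}\right) - \frac{5659}{-4131 - 12} = - \frac{62}{37229} - \frac{5659}{-4143} = - \frac{62}{37229} - - \frac{5659}{4143} = - \frac{62}{37229} + \frac{5659}{4143} = \frac{210422045}{154239747}$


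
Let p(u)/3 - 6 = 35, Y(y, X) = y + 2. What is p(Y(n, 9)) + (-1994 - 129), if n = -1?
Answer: -2000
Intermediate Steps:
Y(y, X) = 2 + y
p(u) = 123 (p(u) = 18 + 3*35 = 18 + 105 = 123)
p(Y(n, 9)) + (-1994 - 129) = 123 + (-1994 - 129) = 123 - 2123 = -2000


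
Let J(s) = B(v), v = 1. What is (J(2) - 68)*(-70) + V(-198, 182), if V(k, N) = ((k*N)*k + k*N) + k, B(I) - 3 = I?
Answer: 7103374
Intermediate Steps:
B(I) = 3 + I
J(s) = 4 (J(s) = 3 + 1 = 4)
V(k, N) = k + N*k + N*k**2 (V(k, N) = ((N*k)*k + N*k) + k = (N*k**2 + N*k) + k = (N*k + N*k**2) + k = k + N*k + N*k**2)
(J(2) - 68)*(-70) + V(-198, 182) = (4 - 68)*(-70) - 198*(1 + 182 + 182*(-198)) = -64*(-70) - 198*(1 + 182 - 36036) = 4480 - 198*(-35853) = 4480 + 7098894 = 7103374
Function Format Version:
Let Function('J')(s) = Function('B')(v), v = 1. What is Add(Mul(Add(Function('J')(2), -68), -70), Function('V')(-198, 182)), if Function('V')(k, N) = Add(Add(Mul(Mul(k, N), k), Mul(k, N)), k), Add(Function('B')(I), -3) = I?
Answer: 7103374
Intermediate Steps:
Function('B')(I) = Add(3, I)
Function('J')(s) = 4 (Function('J')(s) = Add(3, 1) = 4)
Function('V')(k, N) = Add(k, Mul(N, k), Mul(N, Pow(k, 2))) (Function('V')(k, N) = Add(Add(Mul(Mul(N, k), k), Mul(N, k)), k) = Add(Add(Mul(N, Pow(k, 2)), Mul(N, k)), k) = Add(Add(Mul(N, k), Mul(N, Pow(k, 2))), k) = Add(k, Mul(N, k), Mul(N, Pow(k, 2))))
Add(Mul(Add(Function('J')(2), -68), -70), Function('V')(-198, 182)) = Add(Mul(Add(4, -68), -70), Mul(-198, Add(1, 182, Mul(182, -198)))) = Add(Mul(-64, -70), Mul(-198, Add(1, 182, -36036))) = Add(4480, Mul(-198, -35853)) = Add(4480, 7098894) = 7103374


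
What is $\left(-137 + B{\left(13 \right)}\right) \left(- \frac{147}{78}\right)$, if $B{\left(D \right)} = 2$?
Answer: $\frac{6615}{26} \approx 254.42$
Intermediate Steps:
$\left(-137 + B{\left(13 \right)}\right) \left(- \frac{147}{78}\right) = \left(-137 + 2\right) \left(- \frac{147}{78}\right) = - 135 \left(\left(-147\right) \frac{1}{78}\right) = \left(-135\right) \left(- \frac{49}{26}\right) = \frac{6615}{26}$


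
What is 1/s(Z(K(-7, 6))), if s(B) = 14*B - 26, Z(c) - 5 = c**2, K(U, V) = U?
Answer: 1/730 ≈ 0.0013699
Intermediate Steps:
Z(c) = 5 + c**2
s(B) = -26 + 14*B
1/s(Z(K(-7, 6))) = 1/(-26 + 14*(5 + (-7)**2)) = 1/(-26 + 14*(5 + 49)) = 1/(-26 + 14*54) = 1/(-26 + 756) = 1/730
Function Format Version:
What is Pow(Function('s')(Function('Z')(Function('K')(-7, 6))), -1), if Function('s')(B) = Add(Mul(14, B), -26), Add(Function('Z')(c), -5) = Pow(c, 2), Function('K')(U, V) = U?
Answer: Rational(1, 730) ≈ 0.0013699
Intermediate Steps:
Function('Z')(c) = Add(5, Pow(c, 2))
Function('s')(B) = Add(-26, Mul(14, B))
Pow(Function('s')(Function('Z')(Function('K')(-7, 6))), -1) = Pow(Add(-26, Mul(14, Add(5, Pow(-7, 2)))), -1) = Pow(Add(-26, Mul(14, Add(5, 49))), -1) = Pow(Add(-26, Mul(14, 54)), -1) = Pow(Add(-26, 756), -1) = Pow(730, -1) = Rational(1, 730)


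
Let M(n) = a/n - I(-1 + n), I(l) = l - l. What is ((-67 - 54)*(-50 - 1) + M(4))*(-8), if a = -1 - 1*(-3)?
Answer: -49372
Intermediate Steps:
I(l) = 0
a = 2 (a = -1 + 3 = 2)
M(n) = 2/n (M(n) = 2/n - 1*0 = 2/n + 0 = 2/n)
((-67 - 54)*(-50 - 1) + M(4))*(-8) = ((-67 - 54)*(-50 - 1) + 2/4)*(-8) = (-121*(-51) + 2*(1/4))*(-8) = (6171 + 1/2)*(-8) = (12343/2)*(-8) = -49372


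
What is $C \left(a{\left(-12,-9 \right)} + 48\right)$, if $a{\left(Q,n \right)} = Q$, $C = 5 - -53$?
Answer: $2088$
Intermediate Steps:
$C = 58$ ($C = 5 + 53 = 58$)
$C \left(a{\left(-12,-9 \right)} + 48\right) = 58 \left(-12 + 48\right) = 58 \cdot 36 = 2088$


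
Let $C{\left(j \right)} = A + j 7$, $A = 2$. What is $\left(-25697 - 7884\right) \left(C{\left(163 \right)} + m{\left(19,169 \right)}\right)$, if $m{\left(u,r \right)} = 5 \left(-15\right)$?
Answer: $-35864508$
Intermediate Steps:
$m{\left(u,r \right)} = -75$
$C{\left(j \right)} = 2 + 7 j$ ($C{\left(j \right)} = 2 + j 7 = 2 + 7 j$)
$\left(-25697 - 7884\right) \left(C{\left(163 \right)} + m{\left(19,169 \right)}\right) = \left(-25697 - 7884\right) \left(\left(2 + 7 \cdot 163\right) - 75\right) = - 33581 \left(\left(2 + 1141\right) - 75\right) = - 33581 \left(1143 - 75\right) = \left(-33581\right) 1068 = -35864508$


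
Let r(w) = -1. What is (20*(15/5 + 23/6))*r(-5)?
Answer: -410/3 ≈ -136.67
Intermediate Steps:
(20*(15/5 + 23/6))*r(-5) = (20*(15/5 + 23/6))*(-1) = (20*(15*(1/5) + 23*(1/6)))*(-1) = (20*(3 + 23/6))*(-1) = (20*(41/6))*(-1) = (410/3)*(-1) = -410/3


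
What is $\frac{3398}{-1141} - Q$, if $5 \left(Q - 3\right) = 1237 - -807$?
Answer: $- \frac{2366309}{5705} \approx -414.78$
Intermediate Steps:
$Q = \frac{2059}{5}$ ($Q = 3 + \frac{1237 - -807}{5} = 3 + \frac{1237 + 807}{5} = 3 + \frac{1}{5} \cdot 2044 = 3 + \frac{2044}{5} = \frac{2059}{5} \approx 411.8$)
$\frac{3398}{-1141} - Q = \frac{3398}{-1141} - \frac{2059}{5} = 3398 \left(- \frac{1}{1141}\right) - \frac{2059}{5} = - \frac{3398}{1141} - \frac{2059}{5} = - \frac{2366309}{5705}$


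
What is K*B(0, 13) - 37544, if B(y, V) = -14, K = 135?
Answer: -39434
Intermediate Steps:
K*B(0, 13) - 37544 = 135*(-14) - 37544 = -1890 - 37544 = -39434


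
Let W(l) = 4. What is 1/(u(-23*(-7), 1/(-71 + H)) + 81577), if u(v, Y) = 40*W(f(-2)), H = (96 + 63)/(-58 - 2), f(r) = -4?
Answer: 1/81737 ≈ 1.2234e-5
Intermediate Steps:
H = -53/20 (H = 159/(-60) = 159*(-1/60) = -53/20 ≈ -2.6500)
u(v, Y) = 160 (u(v, Y) = 40*4 = 160)
1/(u(-23*(-7), 1/(-71 + H)) + 81577) = 1/(160 + 81577) = 1/81737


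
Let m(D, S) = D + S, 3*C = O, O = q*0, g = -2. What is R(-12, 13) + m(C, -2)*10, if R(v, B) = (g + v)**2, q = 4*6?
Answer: 176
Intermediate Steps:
q = 24
R(v, B) = (-2 + v)**2
O = 0 (O = 24*0 = 0)
C = 0 (C = (1/3)*0 = 0)
R(-12, 13) + m(C, -2)*10 = (-2 - 12)**2 + (0 - 2)*10 = (-14)**2 - 2*10 = 196 - 20 = 176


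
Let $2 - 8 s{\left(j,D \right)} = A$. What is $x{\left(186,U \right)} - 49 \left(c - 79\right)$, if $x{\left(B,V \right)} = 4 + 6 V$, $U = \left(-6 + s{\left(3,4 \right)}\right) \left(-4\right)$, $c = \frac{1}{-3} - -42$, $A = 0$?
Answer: $\frac{5914}{3} \approx 1971.3$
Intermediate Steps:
$s{\left(j,D \right)} = \frac{1}{4}$ ($s{\left(j,D \right)} = \frac{1}{4} - 0 = \frac{1}{4} + 0 = \frac{1}{4}$)
$c = \frac{125}{3}$ ($c = - \frac{1}{3} + 42 = \frac{125}{3} \approx 41.667$)
$U = 23$ ($U = \left(-6 + \frac{1}{4}\right) \left(-4\right) = \left(- \frac{23}{4}\right) \left(-4\right) = 23$)
$x{\left(186,U \right)} - 49 \left(c - 79\right) = \left(4 + 6 \cdot 23\right) - 49 \left(\frac{125}{3} - 79\right) = \left(4 + 138\right) - - \frac{5488}{3} = 142 + \frac{5488}{3} = \frac{5914}{3}$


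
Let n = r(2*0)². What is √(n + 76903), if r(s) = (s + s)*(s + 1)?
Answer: √76903 ≈ 277.31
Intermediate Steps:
r(s) = 2*s*(1 + s) (r(s) = (2*s)*(1 + s) = 2*s*(1 + s))
n = 0 (n = (2*(2*0)*(1 + 2*0))² = (2*0*(1 + 0))² = (2*0*1)² = 0² = 0)
√(n + 76903) = √(0 + 76903) = √76903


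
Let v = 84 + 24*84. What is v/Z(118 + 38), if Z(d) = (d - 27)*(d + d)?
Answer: 175/3354 ≈ 0.052176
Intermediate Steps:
Z(d) = 2*d*(-27 + d) (Z(d) = (-27 + d)*(2*d) = 2*d*(-27 + d))
v = 2100 (v = 84 + 2016 = 2100)
v/Z(118 + 38) = 2100/((2*(118 + 38)*(-27 + (118 + 38)))) = 2100/((2*156*(-27 + 156))) = 2100/((2*156*129)) = 2100/40248 = 2100*(1/40248) = 175/3354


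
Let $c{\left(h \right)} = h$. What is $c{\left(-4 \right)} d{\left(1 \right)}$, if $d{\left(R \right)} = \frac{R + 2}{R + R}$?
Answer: $-6$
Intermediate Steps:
$d{\left(R \right)} = \frac{2 + R}{2 R}$
$c{\left(-4 \right)} d{\left(1 \right)} = - 4 \frac{2 + 1}{2 \cdot 1} = - 4 \cdot \frac{1}{2} \cdot 1 \cdot 3 = \left(-4\right) \frac{3}{2} = -6$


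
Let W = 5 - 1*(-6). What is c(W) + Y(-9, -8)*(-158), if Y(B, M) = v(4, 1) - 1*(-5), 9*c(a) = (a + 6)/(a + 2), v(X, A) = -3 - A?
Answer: -18469/117 ≈ -157.85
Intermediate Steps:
W = 11 (W = 5 + 6 = 11)
c(a) = (6 + a)/(9*(2 + a)) (c(a) = ((a + 6)/(a + 2))/9 = ((6 + a)/(2 + a))/9 = (6 + a)/(9*(2 + a)))
Y(B, M) = 1 (Y(B, M) = (-3 - 1*1) - 1*(-5) = (-3 - 1) + 5 = -4 + 5 = 1)
c(W) + Y(-9, -8)*(-158) = (6 + 11)/(9*(2 + 11)) + 1*(-158) = (⅑)*17/13 - 158 = (⅑)*(1/13)*17 - 158 = 17/117 - 158 = -18469/117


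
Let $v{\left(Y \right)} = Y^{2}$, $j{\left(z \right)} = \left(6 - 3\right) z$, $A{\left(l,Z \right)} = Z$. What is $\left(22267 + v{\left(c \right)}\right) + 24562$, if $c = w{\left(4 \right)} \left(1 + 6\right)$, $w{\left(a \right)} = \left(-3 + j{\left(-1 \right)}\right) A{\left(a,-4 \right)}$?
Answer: $75053$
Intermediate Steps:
$j{\left(z \right)} = 3 z$
$w{\left(a \right)} = 24$ ($w{\left(a \right)} = \left(-3 + 3 \left(-1\right)\right) \left(-4\right) = \left(-3 - 3\right) \left(-4\right) = \left(-6\right) \left(-4\right) = 24$)
$c = 168$ ($c = 24 \left(1 + 6\right) = 24 \cdot 7 = 168$)
$\left(22267 + v{\left(c \right)}\right) + 24562 = \left(22267 + 168^{2}\right) + 24562 = \left(22267 + 28224\right) + 24562 = 50491 + 24562 = 75053$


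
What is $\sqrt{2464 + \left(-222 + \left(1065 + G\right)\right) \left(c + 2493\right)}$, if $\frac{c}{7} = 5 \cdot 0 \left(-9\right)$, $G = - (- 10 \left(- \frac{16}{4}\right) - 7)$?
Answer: $\sqrt{2021794} \approx 1421.9$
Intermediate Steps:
$G = -33$ ($G = - (- 10 \left(\left(-16\right) \frac{1}{4}\right) - 7) = - (\left(-10\right) \left(-4\right) - 7) = - (40 - 7) = \left(-1\right) 33 = -33$)
$c = 0$ ($c = 7 \cdot 5 \cdot 0 \left(-9\right) = 7 \cdot 0 \left(-9\right) = 7 \cdot 0 = 0$)
$\sqrt{2464 + \left(-222 + \left(1065 + G\right)\right) \left(c + 2493\right)} = \sqrt{2464 + \left(-222 + \left(1065 - 33\right)\right) \left(0 + 2493\right)} = \sqrt{2464 + \left(-222 + 1032\right) 2493} = \sqrt{2464 + 810 \cdot 2493} = \sqrt{2464 + 2019330} = \sqrt{2021794}$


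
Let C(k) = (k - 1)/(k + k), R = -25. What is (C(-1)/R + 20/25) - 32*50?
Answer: -39981/25 ≈ -1599.2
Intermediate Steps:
C(k) = (-1 + k)/(2*k) (C(k) = (-1 + k)/((2*k)) = (-1 + k)*(1/(2*k)) = (-1 + k)/(2*k))
(C(-1)/R + 20/25) - 32*50 = (((½)*(-1 - 1)/(-1))/(-25) + 20/25) - 32*50 = (((½)*(-1)*(-2))*(-1/25) + 20*(1/25)) - 1600 = (1*(-1/25) + ⅘) - 1600 = (-1/25 + ⅘) - 1600 = 19/25 - 1600 = -39981/25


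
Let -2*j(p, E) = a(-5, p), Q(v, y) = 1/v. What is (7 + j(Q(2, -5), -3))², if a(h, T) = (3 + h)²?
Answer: 25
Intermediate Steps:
j(p, E) = -2 (j(p, E) = -(3 - 5)²/2 = -½*(-2)² = -½*4 = -2)
(7 + j(Q(2, -5), -3))² = (7 - 2)² = 5² = 25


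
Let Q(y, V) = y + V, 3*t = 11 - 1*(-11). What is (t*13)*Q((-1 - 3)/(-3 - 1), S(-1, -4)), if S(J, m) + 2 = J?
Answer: -572/3 ≈ -190.67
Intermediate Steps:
S(J, m) = -2 + J
t = 22/3 (t = (11 - 1*(-11))/3 = (11 + 11)/3 = (⅓)*22 = 22/3 ≈ 7.3333)
Q(y, V) = V + y
(t*13)*Q((-1 - 3)/(-3 - 1), S(-1, -4)) = ((22/3)*13)*((-2 - 1) + (-1 - 3)/(-3 - 1)) = 286*(-3 - 4/(-4))/3 = 286*(-3 - 4*(-¼))/3 = 286*(-3 + 1)/3 = (286/3)*(-2) = -572/3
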